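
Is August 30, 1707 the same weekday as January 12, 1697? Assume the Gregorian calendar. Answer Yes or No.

From Jan 12, 1697 to Aug 30, 1707 is 3881 days.
3881 mod 7 = 3, so they are different weekdays.
(Jan 12, 1697 is a Saturday; Aug 30, 1707 is a Tuesday.)

No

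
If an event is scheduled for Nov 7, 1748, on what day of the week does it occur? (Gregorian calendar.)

Doomsday rule: the anchor day for the 1700s is Sunday. For year 48: 48÷12 = 4 r 0, and 0÷4 = 0, so 4+0+0 = 4.
Sunday + 4 ≡ Thursday — that's 1748's doomsday.
In November the doomsday date is Nov 7.
Nov 7 is the doomsday itself: Thursday.

Thursday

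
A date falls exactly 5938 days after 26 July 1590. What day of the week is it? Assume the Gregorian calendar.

Saturday

Jul 26, 1590 is a Thursday.
5938 mod 7 = 2, so 5938 days after a Thursday is Thursday + 2 = Saturday.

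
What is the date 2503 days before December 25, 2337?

February 17, 2331

−365 (one year) → Dec 25, 2336 (2138 left).
−366 (one year; includes Feb 29, 2336) → Dec 25, 2335 (1772 left).
−365 (one year) → Dec 25, 2334 (1407 left).
−365 (one year) → Dec 25, 2333 (1042 left).
−365 (one year) → Dec 25, 2332 (677 left).
−366 (one year; includes Feb 29, 2332) → Dec 25, 2331 (311 left).
−25 → Nov 30, 2331 (end of Nov, 30 days; 286 left).
−30 → Oct 31, 2331 (end of Oct, 31 days; 256 left).
−31 → Sep 30, 2331 (end of Sep, 30 days; 225 left).
−30 → Aug 31, 2331 (end of Aug, 31 days; 195 left).
−31 → Jul 31, 2331 (end of Jul, 31 days; 164 left).
−31 → Jun 30, 2331 (end of Jun, 30 days; 133 left).
−30 → May 31, 2331 (end of May, 31 days; 103 left).
−31 → Apr 30, 2331 (end of Apr, 30 days; 72 left).
−30 → Mar 31, 2331 (end of Mar, 31 days; 42 left).
−31 → Feb 28, 2331 (end of Feb, 28 days; 11 left).
−11 → Feb 17, 2331.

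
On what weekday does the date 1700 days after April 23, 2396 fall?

Apr 23, 2396 is a Tuesday.
1700 mod 7 = 6, so 1700 days after a Tuesday is Tuesday + 6 = Monday.

Monday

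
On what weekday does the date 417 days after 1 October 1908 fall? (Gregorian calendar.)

First find the weekday of Oct 1, 1908. Doomsday rule: the anchor day for the 1900s is Wednesday. For year 08: 8÷12 = 0 r 8, and 8÷4 = 2, so 0+8+2 = 10.
Wednesday + 10 ≡ Saturday — that's 1908's doomsday.
In October the doomsday date is Oct 10.
Oct 1 is 9 days before Oct 10; 9 mod 7 = 2, so Saturday − 2 = Thursday.
417 mod 7 = 4, so 417 days after a Thursday is Thursday + 4 = Monday.

Monday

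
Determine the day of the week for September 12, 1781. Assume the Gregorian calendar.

Doomsday rule: the anchor day for the 1700s is Sunday. For year 81: 81÷12 = 6 r 9, and 9÷4 = 2, so 6+9+2 = 17.
Sunday + 17 ≡ Wednesday — that's 1781's doomsday.
In September the doomsday date is Sep 5.
Sep 12 is 7 days after Sep 5; 7 mod 7 = 0, so Wednesday + 0 = Wednesday.

Wednesday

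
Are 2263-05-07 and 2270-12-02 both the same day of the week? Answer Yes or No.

No

From May 7, 2263 to Dec 2, 2270 is 2766 days.
2766 mod 7 = 1, so they are different weekdays.
(May 7, 2263 is a Thursday; Dec 2, 2270 is a Friday.)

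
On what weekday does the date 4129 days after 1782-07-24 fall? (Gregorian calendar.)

Tuesday

First find the weekday of Jul 24, 1782. Doomsday rule: the anchor day for the 1700s is Sunday. For year 82: 82÷12 = 6 r 10, and 10÷4 = 2, so 6+10+2 = 18.
Sunday + 18 ≡ Thursday — that's 1782's doomsday.
In July the doomsday date is Jul 11.
Jul 24 is 13 days after Jul 11; 13 mod 7 = 6, so Thursday + 6 = Wednesday.
4129 mod 7 = 6, so 4129 days after a Wednesday is Wednesday + 6 = Tuesday.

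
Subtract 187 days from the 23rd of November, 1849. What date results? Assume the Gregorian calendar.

May 20, 1849

−23 → Oct 31, 1849 (end of Oct, 31 days; 164 left).
−31 → Sep 30, 1849 (end of Sep, 30 days; 133 left).
−30 → Aug 31, 1849 (end of Aug, 31 days; 103 left).
−31 → Jul 31, 1849 (end of Jul, 31 days; 72 left).
−31 → Jun 30, 1849 (end of Jun, 30 days; 41 left).
−30 → May 31, 1849 (end of May, 31 days; 11 left).
−11 → May 20, 1849.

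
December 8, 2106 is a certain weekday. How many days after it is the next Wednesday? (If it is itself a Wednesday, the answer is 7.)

Dec 8, 2106 is a Wednesday.
From Wednesday to the next Wednesday is 7 days.

7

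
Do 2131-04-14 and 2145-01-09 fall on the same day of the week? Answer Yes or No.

From Apr 14, 2131 to Jan 9, 2145 is 5019 days.
5019 mod 7 = 0, so they are the same weekday.
(Apr 14, 2131 is a Saturday; Jan 9, 2145 is a Saturday.)

Yes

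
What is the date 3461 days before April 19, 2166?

October 27, 2156

−365 (one year) → Apr 19, 2165 (3096 left).
−365 (one year) → Apr 19, 2164 (2731 left).
−366 (one year; includes Feb 29, 2164) → Apr 19, 2163 (2365 left).
−365 (one year) → Apr 19, 2162 (2000 left).
−365 (one year) → Apr 19, 2161 (1635 left).
−365 (one year) → Apr 19, 2160 (1270 left).
−366 (one year; includes Feb 29, 2160) → Apr 19, 2159 (904 left).
−365 (one year) → Apr 19, 2158 (539 left).
−365 (one year) → Apr 19, 2157 (174 left).
−19 → Mar 31, 2157 (end of Mar, 31 days; 155 left).
−31 → Feb 28, 2157 (end of Feb, 28 days; 124 left).
−28 → Jan 31, 2157 (end of Jan, 31 days; 96 left).
−31 → Dec 31, 2156 (end of Dec, 31 days; 65 left).
−31 → Nov 30, 2156 (end of Nov, 30 days; 34 left).
−30 → Oct 31, 2156 (end of Oct, 31 days; 4 left).
−4 → Oct 27, 2156.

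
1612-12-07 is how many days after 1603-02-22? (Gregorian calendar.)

3576

Feb 22, 1603 → Feb 22, 1604: 365 days.
Feb 22, 1604 → Feb 22, 1605: 366 days (Feb 29, 1604 is in that span).
Feb 22, 1605 → Feb 22, 1606: 365 days.
Feb 22, 1606 → Feb 22, 1607: 365 days.
Feb 22, 1607 → Feb 22, 1608: 365 days.
Feb 22, 1608 → Feb 22, 1609: 366 days (Feb 29, 1608 is in that span).
Feb 22, 1609 → Feb 22, 1610: 365 days.
Feb 22, 1610 → Feb 22, 1611: 365 days.
Feb 22, 1611 → Feb 22, 1612: 365 days.
Feb 22, 1612 → Mar 22, 1612: 29 days (February has 29).
Mar 22, 1612 → Apr 22, 1612: 31 days (March has 31).
Apr 22, 1612 → May 22, 1612: 30 days (April has 30).
May 22, 1612 → Jun 22, 1612: 31 days (May has 31).
Jun 22, 1612 → Jul 22, 1612: 30 days (June has 30).
Jul 22, 1612 → Aug 22, 1612: 31 days (July has 31).
Aug 22, 1612 → Sep 22, 1612: 31 days (August has 31).
Sep 22, 1612 → Oct 22, 1612: 30 days (September has 30).
Oct 22, 1612 → Nov 22, 1612: 31 days (October has 31).
Nov 22, 1612 → Dec 7, 1612: 15 days.
Total: 3576 days.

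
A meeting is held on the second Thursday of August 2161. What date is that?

August 1, 2161 is a Saturday.
The first Thursday is therefore August 6 (5 days later).
The second Thursday is 6 + 1×7 = August 13.

August 13, 2161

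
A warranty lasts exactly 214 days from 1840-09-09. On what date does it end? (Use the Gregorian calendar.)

April 11, 1841

Sep has 30 days: +22 → Oct 1, 1840 (192 left).
Oct has 31 days: +31 → Nov 1, 1840 (161 left).
Nov has 30 days: +30 → Dec 1, 1840 (131 left).
Dec has 31 days: +31 → Jan 1, 1841 (100 left).
Jan has 31 days: +31 → Feb 1, 1841 (69 left).
Feb has 28 days: +28 → Mar 1, 1841 (41 left).
Mar has 31 days: +31 → Apr 1, 1841 (10 left).
+10 → Apr 11, 1841.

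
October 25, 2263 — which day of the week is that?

Doomsday rule: the anchor day for the 2200s is Friday. For year 63: 63÷12 = 5 r 3, and 3÷4 = 0, so 5+3+0 = 8.
Friday + 8 ≡ Saturday — that's 2263's doomsday.
In October the doomsday date is Oct 10.
Oct 25 is 15 days after Oct 10; 15 mod 7 = 1, so Saturday + 1 = Sunday.

Sunday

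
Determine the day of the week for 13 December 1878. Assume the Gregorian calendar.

Friday

Doomsday rule: the anchor day for the 1800s is Friday. For year 78: 78÷12 = 6 r 6, and 6÷4 = 1, so 6+6+1 = 13.
Friday + 13 ≡ Thursday — that's 1878's doomsday.
In December the doomsday date is Dec 12.
Dec 13 is 1 day after Dec 12; 1 mod 7 = 1, so Thursday + 1 = Friday.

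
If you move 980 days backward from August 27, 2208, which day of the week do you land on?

Saturday

First find the weekday of Aug 27, 2208. Doomsday rule: the anchor day for the 2200s is Friday. For year 08: 8÷12 = 0 r 8, and 8÷4 = 2, so 0+8+2 = 10.
Friday + 10 ≡ Monday — that's 2208's doomsday.
In August the doomsday date is Aug 8.
Aug 27 is 19 days after Aug 8; 19 mod 7 = 5, so Monday + 5 = Saturday.
980 mod 7 = 0, so 980 days before a Saturday is Saturday − 0 = Saturday.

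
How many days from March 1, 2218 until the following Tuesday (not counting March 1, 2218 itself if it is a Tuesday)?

2

Mar 1, 2218 is a Sunday.
From Sunday to the next Tuesday is 2 days.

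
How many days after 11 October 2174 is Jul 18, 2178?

1376

Oct 11, 2174 → Oct 11, 2175: 365 days.
Oct 11, 2175 → Oct 11, 2176: 366 days (Feb 29, 2176 is in that span).
Oct 11, 2176 → Oct 11, 2177: 365 days.
Oct 11, 2177 → Nov 11, 2177: 31 days (October has 31).
Nov 11, 2177 → Dec 11, 2177: 30 days (November has 30).
Dec 11, 2177 → Jan 11, 2178: 31 days (December has 31).
Jan 11, 2178 → Feb 11, 2178: 31 days (January has 31).
Feb 11, 2178 → Mar 11, 2178: 28 days (February has 28).
Mar 11, 2178 → Apr 11, 2178: 31 days (March has 31).
Apr 11, 2178 → May 11, 2178: 30 days (April has 30).
May 11, 2178 → Jun 11, 2178: 31 days (May has 31).
Jun 11, 2178 → Jul 11, 2178: 30 days (June has 30).
Jul 11, 2178 → Jul 18, 2178: 7 days.
Total: 1376 days.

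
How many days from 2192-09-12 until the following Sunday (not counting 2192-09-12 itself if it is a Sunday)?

4

Sep 12, 2192 is a Wednesday.
From Wednesday to the next Sunday is 4 days.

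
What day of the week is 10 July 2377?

Doomsday rule: the anchor day for the 2300s is Wednesday. For year 77: 77÷12 = 6 r 5, and 5÷4 = 1, so 6+5+1 = 12.
Wednesday + 12 ≡ Monday — that's 2377's doomsday.
In July the doomsday date is Jul 11.
Jul 10 is 1 day before Jul 11; 1 mod 7 = 1, so Monday − 1 = Sunday.

Sunday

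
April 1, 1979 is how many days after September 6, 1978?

207

Sep 6, 1978 → Oct 6, 1978: 30 days (September has 30).
Oct 6, 1978 → Nov 6, 1978: 31 days (October has 31).
Nov 6, 1978 → Dec 6, 1978: 30 days (November has 30).
Dec 6, 1978 → Jan 6, 1979: 31 days (December has 31).
Jan 6, 1979 → Feb 6, 1979: 31 days (January has 31).
Feb 6, 1979 → Mar 6, 1979: 28 days (February has 28).
Mar 6, 1979 → Apr 1, 1979: 26 days.
Total: 207 days.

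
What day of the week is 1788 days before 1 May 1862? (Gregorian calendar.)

May 1, 1862 is a Thursday.
1788 mod 7 = 3, so 1788 days before a Thursday is Thursday − 3 = Monday.

Monday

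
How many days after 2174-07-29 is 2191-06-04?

Jul 29, 2174 → Jul 29, 2175: 365 days.
Jul 29, 2175 → Jul 29, 2176: 366 days (Feb 29, 2176 is in that span).
Jul 29, 2176 → Jul 29, 2177: 365 days.
Jul 29, 2177 → Jul 29, 2178: 365 days.
Jul 29, 2178 → Jul 29, 2179: 365 days.
Jul 29, 2179 → Jul 29, 2180: 366 days (Feb 29, 2180 is in that span).
Jul 29, 2180 → Jul 29, 2181: 365 days.
Jul 29, 2181 → Jul 29, 2182: 365 days.
Jul 29, 2182 → Jul 29, 2183: 365 days.
Jul 29, 2183 → Jul 29, 2184: 366 days (Feb 29, 2184 is in that span).
Jul 29, 2184 → Jul 29, 2185: 365 days.
Jul 29, 2185 → Jul 29, 2186: 365 days.
Jul 29, 2186 → Jul 29, 2187: 365 days.
Jul 29, 2187 → Jul 29, 2188: 366 days (Feb 29, 2188 is in that span).
Jul 29, 2188 → Jul 29, 2189: 365 days.
Jul 29, 2189 → Jul 29, 2190: 365 days.
Jul 29, 2190 → Aug 29, 2190: 31 days (July has 31).
Aug 29, 2190 → Sep 29, 2190: 31 days (August has 31).
Sep 29, 2190 → Oct 29, 2190: 30 days (September has 30).
Oct 29, 2190 → Nov 29, 2190: 31 days (October has 31).
Nov 29, 2190 → Dec 29, 2190: 30 days (November has 30).
Dec 29, 2190 → Jan 29, 2191: 31 days (December has 31).
Jan 29, 2191 → Feb 28, 2191: 30 days (January has 31).
Feb 28, 2191 → Mar 28, 2191: 28 days (February has 28).
Mar 28, 2191 → Apr 28, 2191: 31 days (March has 31).
Apr 28, 2191 → May 28, 2191: 30 days (April has 30).
May 28, 2191 → Jun 4, 2191: 7 days.
Total: 6154 days.

6154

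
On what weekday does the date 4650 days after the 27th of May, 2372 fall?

First find the weekday of May 27, 2372. Doomsday rule: the anchor day for the 2300s is Wednesday. For year 72: 72÷12 = 6 r 0, and 0÷4 = 0, so 6+0+0 = 6.
Wednesday + 6 ≡ Tuesday — that's 2372's doomsday.
In May the doomsday date is May 9.
May 27 is 18 days after May 9; 18 mod 7 = 4, so Tuesday + 4 = Saturday.
4650 mod 7 = 2, so 4650 days after a Saturday is Saturday + 2 = Monday.

Monday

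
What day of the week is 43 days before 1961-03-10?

Thursday

Mar 10, 1961 is a Friday.
43 mod 7 = 1, so 43 days before a Friday is Friday − 1 = Thursday.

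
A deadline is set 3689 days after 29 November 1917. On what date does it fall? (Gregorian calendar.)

January 5, 1928

+365 (one year) → Nov 29, 1918 (3324 left).
+365 (one year) → Nov 29, 1919 (2959 left).
+366 (one year; includes Feb 29, 1920) → Nov 29, 1920 (2593 left).
+365 (one year) → Nov 29, 1921 (2228 left).
+365 (one year) → Nov 29, 1922 (1863 left).
+365 (one year) → Nov 29, 1923 (1498 left).
+366 (one year; includes Feb 29, 1924) → Nov 29, 1924 (1132 left).
+365 (one year) → Nov 29, 1925 (767 left).
+365 (one year) → Nov 29, 1926 (402 left).
+365 (one year) → Nov 29, 1927 (37 left).
Nov has 30 days: +2 → Dec 1, 1927 (35 left).
Dec has 31 days: +31 → Jan 1, 1928 (4 left).
+4 → Jan 5, 1928.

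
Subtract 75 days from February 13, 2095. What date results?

−13 → Jan 31, 2095 (end of Jan, 31 days; 62 left).
−31 → Dec 31, 2094 (end of Dec, 31 days; 31 left).
−31 → Nov 30, 2094 (end of Nov, 30 days; 0 left).

November 30, 2094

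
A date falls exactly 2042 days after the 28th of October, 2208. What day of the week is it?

First find the weekday of Oct 28, 2208. Doomsday rule: the anchor day for the 2200s is Friday. For year 08: 8÷12 = 0 r 8, and 8÷4 = 2, so 0+8+2 = 10.
Friday + 10 ≡ Monday — that's 2208's doomsday.
In October the doomsday date is Oct 10.
Oct 28 is 18 days after Oct 10; 18 mod 7 = 4, so Monday + 4 = Friday.
2042 mod 7 = 5, so 2042 days after a Friday is Friday + 5 = Wednesday.

Wednesday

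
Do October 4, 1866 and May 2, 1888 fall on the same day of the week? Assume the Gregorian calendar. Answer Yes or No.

No

From Oct 4, 1866 to May 2, 1888 is 7881 days.
7881 mod 7 = 6, so they are different weekdays.
(Oct 4, 1866 is a Thursday; May 2, 1888 is a Wednesday.)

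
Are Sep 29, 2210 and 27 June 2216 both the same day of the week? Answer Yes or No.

From Sep 29, 2210 to Jun 27, 2216 is 2098 days.
2098 mod 7 = 5, so they are different weekdays.
(Sep 29, 2210 is a Saturday; Jun 27, 2216 is a Thursday.)

No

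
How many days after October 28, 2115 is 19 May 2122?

2395

Oct 28, 2115 → Oct 28, 2116: 366 days (Feb 29, 2116 is in that span).
Oct 28, 2116 → Oct 28, 2117: 365 days.
Oct 28, 2117 → Oct 28, 2118: 365 days.
Oct 28, 2118 → Oct 28, 2119: 365 days.
Oct 28, 2119 → Oct 28, 2120: 366 days (Feb 29, 2120 is in that span).
Oct 28, 2120 → Oct 28, 2121: 365 days.
Oct 28, 2121 → Nov 28, 2121: 31 days (October has 31).
Nov 28, 2121 → Dec 28, 2121: 30 days (November has 30).
Dec 28, 2121 → Jan 28, 2122: 31 days (December has 31).
Jan 28, 2122 → Feb 28, 2122: 31 days (January has 31).
Feb 28, 2122 → Mar 28, 2122: 28 days (February has 28).
Mar 28, 2122 → Apr 28, 2122: 31 days (March has 31).
Apr 28, 2122 → May 19, 2122: 21 days.
Total: 2395 days.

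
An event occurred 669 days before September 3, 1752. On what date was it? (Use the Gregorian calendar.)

November 4, 1750

−366 (one year; includes Feb 29, 1752) → Sep 3, 1751 (303 left).
−3 → Aug 31, 1751 (end of Aug, 31 days; 300 left).
−31 → Jul 31, 1751 (end of Jul, 31 days; 269 left).
−31 → Jun 30, 1751 (end of Jun, 30 days; 238 left).
−30 → May 31, 1751 (end of May, 31 days; 208 left).
−31 → Apr 30, 1751 (end of Apr, 30 days; 177 left).
−30 → Mar 31, 1751 (end of Mar, 31 days; 147 left).
−31 → Feb 28, 1751 (end of Feb, 28 days; 116 left).
−28 → Jan 31, 1751 (end of Jan, 31 days; 88 left).
−31 → Dec 31, 1750 (end of Dec, 31 days; 57 left).
−31 → Nov 30, 1750 (end of Nov, 30 days; 26 left).
−26 → Nov 4, 1750.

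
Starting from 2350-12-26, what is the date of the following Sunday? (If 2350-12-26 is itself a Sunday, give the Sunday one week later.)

Dec 26, 2350 is a Tuesday.
From Tuesday to the next Sunday is 5 days.
Dec 26, 2350 + 5 = Dec 31, 2350.

December 31, 2350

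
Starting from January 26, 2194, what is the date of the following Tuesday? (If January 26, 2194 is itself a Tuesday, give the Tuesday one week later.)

Jan 26, 2194 is a Sunday.
From Sunday to the next Tuesday is 2 days.
Jan 26, 2194 + 2 = Jan 28, 2194.

January 28, 2194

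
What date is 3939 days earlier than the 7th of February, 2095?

April 26, 2084

−365 (one year) → Feb 7, 2094 (3574 left).
−365 (one year) → Feb 7, 2093 (3209 left).
−366 (one year; includes Feb 29, 2092) → Feb 7, 2092 (2843 left).
−365 (one year) → Feb 7, 2091 (2478 left).
−365 (one year) → Feb 7, 2090 (2113 left).
−365 (one year) → Feb 7, 2089 (1748 left).
−366 (one year; includes Feb 29, 2088) → Feb 7, 2088 (1382 left).
−365 (one year) → Feb 7, 2087 (1017 left).
−365 (one year) → Feb 7, 2086 (652 left).
−365 (one year) → Feb 7, 2085 (287 left).
−7 → Jan 31, 2085 (end of Jan, 31 days; 280 left).
−31 → Dec 31, 2084 (end of Dec, 31 days; 249 left).
−31 → Nov 30, 2084 (end of Nov, 30 days; 218 left).
−30 → Oct 31, 2084 (end of Oct, 31 days; 188 left).
−31 → Sep 30, 2084 (end of Sep, 30 days; 157 left).
−30 → Aug 31, 2084 (end of Aug, 31 days; 127 left).
−31 → Jul 31, 2084 (end of Jul, 31 days; 96 left).
−31 → Jun 30, 2084 (end of Jun, 30 days; 65 left).
−30 → May 31, 2084 (end of May, 31 days; 35 left).
−31 → Apr 30, 2084 (end of Apr, 30 days; 4 left).
−4 → Apr 26, 2084.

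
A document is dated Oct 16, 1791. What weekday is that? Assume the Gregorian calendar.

Doomsday rule: the anchor day for the 1700s is Sunday. For year 91: 91÷12 = 7 r 7, and 7÷4 = 1, so 7+7+1 = 15.
Sunday + 15 ≡ Monday — that's 1791's doomsday.
In October the doomsday date is Oct 10.
Oct 16 is 6 days after Oct 10; 6 mod 7 = 6, so Monday + 6 = Sunday.

Sunday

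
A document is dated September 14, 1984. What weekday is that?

Friday

January 1, 1984 is a Sunday.
Jan 1, 1984 → Feb 1, 1984: 31 days (January has 31).
Feb 1, 1984 → Mar 1, 1984: 29 days (February has 29).
Mar 1, 1984 → Apr 1, 1984: 31 days (March has 31).
Apr 1, 1984 → May 1, 1984: 30 days (April has 30).
May 1, 1984 → Jun 1, 1984: 31 days (May has 31).
Jun 1, 1984 → Jul 1, 1984: 30 days (June has 30).
Jul 1, 1984 → Aug 1, 1984: 31 days (July has 31).
Aug 1, 1984 → Sep 1, 1984: 31 days (August has 31).
Sep 1, 1984 → Sep 14, 1984: 13 days.
Total: 257 days.
257 mod 7 = 5, so Sunday + 5 = Friday.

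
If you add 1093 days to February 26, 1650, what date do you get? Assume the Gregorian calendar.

+365 (one year) → Feb 26, 1651 (728 left).
+365 (one year) → Feb 26, 1652 (363 left).
Feb has 29 days: +4 → Mar 1, 1652 (359 left).
Mar has 31 days: +31 → Apr 1, 1652 (328 left).
Apr has 30 days: +30 → May 1, 1652 (298 left).
May has 31 days: +31 → Jun 1, 1652 (267 left).
Jun has 30 days: +30 → Jul 1, 1652 (237 left).
Jul has 31 days: +31 → Aug 1, 1652 (206 left).
Aug has 31 days: +31 → Sep 1, 1652 (175 left).
Sep has 30 days: +30 → Oct 1, 1652 (145 left).
Oct has 31 days: +31 → Nov 1, 1652 (114 left).
Nov has 30 days: +30 → Dec 1, 1652 (84 left).
Dec has 31 days: +31 → Jan 1, 1653 (53 left).
Jan has 31 days: +31 → Feb 1, 1653 (22 left).
+22 → Feb 23, 1653.

February 23, 1653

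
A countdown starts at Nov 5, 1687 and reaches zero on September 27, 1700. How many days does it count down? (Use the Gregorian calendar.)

Nov 5, 1687 → Nov 5, 1688: 366 days (Feb 29, 1688 is in that span).
Nov 5, 1688 → Nov 5, 1689: 365 days.
Nov 5, 1689 → Nov 5, 1690: 365 days.
Nov 5, 1690 → Nov 5, 1691: 365 days.
Nov 5, 1691 → Nov 5, 1692: 366 days (Feb 29, 1692 is in that span).
Nov 5, 1692 → Nov 5, 1693: 365 days.
Nov 5, 1693 → Nov 5, 1694: 365 days.
Nov 5, 1694 → Nov 5, 1695: 365 days.
Nov 5, 1695 → Nov 5, 1696: 366 days (Feb 29, 1696 is in that span).
Nov 5, 1696 → Nov 5, 1697: 365 days.
Nov 5, 1697 → Nov 5, 1698: 365 days.
Nov 5, 1698 → Nov 5, 1699: 365 days.
Nov 5, 1699 → Dec 5, 1699: 30 days (November has 30).
Dec 5, 1699 → Jan 5, 1700: 31 days (December has 31).
Jan 5, 1700 → Feb 5, 1700: 31 days (January has 31).
Feb 5, 1700 → Mar 5, 1700: 28 days (February has 28).
Mar 5, 1700 → Apr 5, 1700: 31 days (March has 31).
Apr 5, 1700 → May 5, 1700: 30 days (April has 30).
May 5, 1700 → Jun 5, 1700: 31 days (May has 31).
Jun 5, 1700 → Jul 5, 1700: 30 days (June has 30).
Jul 5, 1700 → Aug 5, 1700: 31 days (July has 31).
Aug 5, 1700 → Sep 5, 1700: 31 days (August has 31).
Sep 5, 1700 → Sep 27, 1700: 22 days.
Total: 4709 days.

4709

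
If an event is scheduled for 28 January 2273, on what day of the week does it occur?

Doomsday rule: the anchor day for the 2200s is Friday. For year 73: 73÷12 = 6 r 1, and 1÷4 = 0, so 6+1+0 = 7.
Friday + 7 ≡ Friday — that's 2273's doomsday.
In January the doomsday date is Jan 3 (2273 is not a leap year).
Jan 28 is 25 days after Jan 3; 25 mod 7 = 4, so Friday + 4 = Tuesday.

Tuesday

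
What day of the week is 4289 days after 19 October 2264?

Monday

Oct 19, 2264 is a Wednesday.
4289 mod 7 = 5, so 4289 days after a Wednesday is Wednesday + 5 = Monday.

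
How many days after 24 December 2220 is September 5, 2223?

Dec 24, 2220 → Dec 24, 2221: 365 days.
Dec 24, 2221 → Dec 24, 2222: 365 days.
Dec 24, 2222 → Jan 24, 2223: 31 days (December has 31).
Jan 24, 2223 → Feb 24, 2223: 31 days (January has 31).
Feb 24, 2223 → Mar 24, 2223: 28 days (February has 28).
Mar 24, 2223 → Apr 24, 2223: 31 days (March has 31).
Apr 24, 2223 → May 24, 2223: 30 days (April has 30).
May 24, 2223 → Jun 24, 2223: 31 days (May has 31).
Jun 24, 2223 → Jul 24, 2223: 30 days (June has 30).
Jul 24, 2223 → Aug 24, 2223: 31 days (July has 31).
Aug 24, 2223 → Sep 5, 2223: 12 days.
Total: 985 days.

985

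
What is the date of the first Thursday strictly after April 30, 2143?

May 2, 2143

Apr 30, 2143 is a Tuesday.
From Tuesday to the next Thursday is 2 days.
Apr 30, 2143 + 2 = May 2, 2143.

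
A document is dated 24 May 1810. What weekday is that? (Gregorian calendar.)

Doomsday rule: the anchor day for the 1800s is Friday. For year 10: 10÷12 = 0 r 10, and 10÷4 = 2, so 0+10+2 = 12.
Friday + 12 ≡ Wednesday — that's 1810's doomsday.
In May the doomsday date is May 9.
May 24 is 15 days after May 9; 15 mod 7 = 1, so Wednesday + 1 = Thursday.

Thursday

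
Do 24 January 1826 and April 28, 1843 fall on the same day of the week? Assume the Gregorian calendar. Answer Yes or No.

From Jan 24, 1826 to Apr 28, 1843 is 6303 days.
6303 mod 7 = 3, so they are different weekdays.
(Jan 24, 1826 is a Tuesday; Apr 28, 1843 is a Friday.)

No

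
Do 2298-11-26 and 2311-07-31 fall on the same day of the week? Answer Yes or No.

From Nov 26, 2298 to Jul 31, 2311 is 4629 days.
4629 mod 7 = 2, so they are different weekdays.
(Nov 26, 2298 is a Saturday; Jul 31, 2311 is a Monday.)

No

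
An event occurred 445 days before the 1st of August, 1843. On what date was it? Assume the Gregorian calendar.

May 13, 1842

−365 (one year) → Aug 1, 1842 (80 left).
−1 → Jul 31, 1842 (end of Jul, 31 days; 79 left).
−31 → Jun 30, 1842 (end of Jun, 30 days; 48 left).
−30 → May 31, 1842 (end of May, 31 days; 18 left).
−18 → May 13, 1842.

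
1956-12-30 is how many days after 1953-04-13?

Apr 13, 1953 → Apr 13, 1954: 365 days.
Apr 13, 1954 → Apr 13, 1955: 365 days.
Apr 13, 1955 → Apr 13, 1956: 366 days (Feb 29, 1956 is in that span).
Apr 13, 1956 → May 13, 1956: 30 days (April has 30).
May 13, 1956 → Jun 13, 1956: 31 days (May has 31).
Jun 13, 1956 → Jul 13, 1956: 30 days (June has 30).
Jul 13, 1956 → Aug 13, 1956: 31 days (July has 31).
Aug 13, 1956 → Sep 13, 1956: 31 days (August has 31).
Sep 13, 1956 → Oct 13, 1956: 30 days (September has 30).
Oct 13, 1956 → Nov 13, 1956: 31 days (October has 31).
Nov 13, 1956 → Dec 13, 1956: 30 days (November has 30).
Dec 13, 1956 → Dec 30, 1956: 17 days.
Total: 1357 days.

1357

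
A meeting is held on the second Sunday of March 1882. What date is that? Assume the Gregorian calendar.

March 1, 1882 is a Wednesday.
The first Sunday is therefore March 5 (4 days later).
The second Sunday is 5 + 1×7 = March 12.

March 12, 1882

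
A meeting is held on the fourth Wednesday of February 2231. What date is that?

February 23, 2231

February 1, 2231 is a Tuesday.
The first Wednesday is therefore February 2 (1 days later).
The fourth Wednesday is 2 + 3×7 = February 23.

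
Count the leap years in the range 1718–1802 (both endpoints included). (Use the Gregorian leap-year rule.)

20

Multiples of 4 in [1718,1802]: 21.
Of those, multiples of 100: 1 (not leap unless ÷400).
Multiples of 400: 0.
Leap years = 21 − 1 + 0 = 20.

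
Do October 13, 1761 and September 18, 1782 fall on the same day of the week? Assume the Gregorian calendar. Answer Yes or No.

No

From Oct 13, 1761 to Sep 18, 1782 is 7645 days.
7645 mod 7 = 1, so they are different weekdays.
(Oct 13, 1761 is a Tuesday; Sep 18, 1782 is a Wednesday.)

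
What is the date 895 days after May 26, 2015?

November 6, 2017

+366 (one year; includes Feb 29, 2016) → May 26, 2016 (529 left).
+365 (one year) → May 26, 2017 (164 left).
May has 31 days: +6 → Jun 1, 2017 (158 left).
Jun has 30 days: +30 → Jul 1, 2017 (128 left).
Jul has 31 days: +31 → Aug 1, 2017 (97 left).
Aug has 31 days: +31 → Sep 1, 2017 (66 left).
Sep has 30 days: +30 → Oct 1, 2017 (36 left).
Oct has 31 days: +31 → Nov 1, 2017 (5 left).
+5 → Nov 6, 2017.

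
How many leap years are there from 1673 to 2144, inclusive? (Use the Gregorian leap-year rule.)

Multiples of 4 in [1673,2144]: 118.
Of those, multiples of 100: 5 (not leap unless ÷400).
Multiples of 400: 1.
Leap years = 118 − 5 + 1 = 114.

114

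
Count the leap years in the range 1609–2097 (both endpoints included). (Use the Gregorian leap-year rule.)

119

Multiples of 4 in [1609,2097]: 122.
Of those, multiples of 100: 4 (not leap unless ÷400).
Multiples of 400: 1.
Leap years = 122 − 4 + 1 = 119.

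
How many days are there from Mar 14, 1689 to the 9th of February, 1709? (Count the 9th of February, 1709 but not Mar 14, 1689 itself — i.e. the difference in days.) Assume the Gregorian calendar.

7271

Mar 14, 1689 → Mar 14, 1690: 365 days.
Mar 14, 1690 → Mar 14, 1691: 365 days.
Mar 14, 1691 → Mar 14, 1692: 366 days (Feb 29, 1692 is in that span).
Mar 14, 1692 → Mar 14, 1693: 365 days.
Mar 14, 1693 → Mar 14, 1694: 365 days.
Mar 14, 1694 → Mar 14, 1695: 365 days.
Mar 14, 1695 → Mar 14, 1696: 366 days (Feb 29, 1696 is in that span).
Mar 14, 1696 → Mar 14, 1697: 365 days.
Mar 14, 1697 → Mar 14, 1698: 365 days.
Mar 14, 1698 → Mar 14, 1699: 365 days.
Mar 14, 1699 → Mar 14, 1700: 365 days.
Mar 14, 1700 → Mar 14, 1701: 365 days.
Mar 14, 1701 → Mar 14, 1702: 365 days.
Mar 14, 1702 → Mar 14, 1703: 365 days.
Mar 14, 1703 → Mar 14, 1704: 366 days (Feb 29, 1704 is in that span).
Mar 14, 1704 → Mar 14, 1705: 365 days.
Mar 14, 1705 → Mar 14, 1706: 365 days.
Mar 14, 1706 → Mar 14, 1707: 365 days.
Mar 14, 1707 → Mar 14, 1708: 366 days (Feb 29, 1708 is in that span).
Mar 14, 1708 → Apr 14, 1708: 31 days (March has 31).
Apr 14, 1708 → May 14, 1708: 30 days (April has 30).
May 14, 1708 → Jun 14, 1708: 31 days (May has 31).
Jun 14, 1708 → Jul 14, 1708: 30 days (June has 30).
Jul 14, 1708 → Aug 14, 1708: 31 days (July has 31).
Aug 14, 1708 → Sep 14, 1708: 31 days (August has 31).
Sep 14, 1708 → Oct 14, 1708: 30 days (September has 30).
Oct 14, 1708 → Nov 14, 1708: 31 days (October has 31).
Nov 14, 1708 → Dec 14, 1708: 30 days (November has 30).
Dec 14, 1708 → Jan 14, 1709: 31 days (December has 31).
Jan 14, 1709 → Feb 9, 1709: 26 days.
Total: 7271 days.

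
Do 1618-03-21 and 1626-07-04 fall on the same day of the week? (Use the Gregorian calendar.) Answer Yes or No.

From Mar 21, 1618 to Jul 4, 1626 is 3027 days.
3027 mod 7 = 3, so they are different weekdays.
(Mar 21, 1618 is a Wednesday; Jul 4, 1626 is a Saturday.)

No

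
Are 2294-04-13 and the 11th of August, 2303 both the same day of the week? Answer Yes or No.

From Apr 13, 2294 to Aug 11, 2303 is 3406 days.
3406 mod 7 = 4, so they are different weekdays.
(Apr 13, 2294 is a Friday; Aug 11, 2303 is a Tuesday.)

No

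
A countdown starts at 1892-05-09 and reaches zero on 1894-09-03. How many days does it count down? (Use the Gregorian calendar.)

847

May 9, 1892 → May 9, 1893: 365 days.
May 9, 1893 → May 9, 1894: 365 days.
May 9, 1894 → Jun 9, 1894: 31 days (May has 31).
Jun 9, 1894 → Jul 9, 1894: 30 days (June has 30).
Jul 9, 1894 → Aug 9, 1894: 31 days (July has 31).
Aug 9, 1894 → Sep 3, 1894: 25 days.
Total: 847 days.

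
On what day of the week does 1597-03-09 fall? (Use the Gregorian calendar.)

Sunday

Doomsday rule: the anchor day for the 1500s is Wednesday. For year 97: 97÷12 = 8 r 1, and 1÷4 = 0, so 8+1+0 = 9.
Wednesday + 9 ≡ Friday — that's 1597's doomsday.
In March the doomsday date is Mar 14.
Mar 9 is 5 days before Mar 14; 5 mod 7 = 5, so Friday − 5 = Sunday.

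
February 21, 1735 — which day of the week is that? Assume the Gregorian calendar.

Monday

Doomsday rule: the anchor day for the 1700s is Sunday. For year 35: 35÷12 = 2 r 11, and 11÷4 = 2, so 2+11+2 = 15.
Sunday + 15 ≡ Monday — that's 1735's doomsday.
In February the doomsday date is Feb 28 (1735 is not a leap year).
Feb 21 is 7 days before Feb 28; 7 mod 7 = 0, so Monday − 0 = Monday.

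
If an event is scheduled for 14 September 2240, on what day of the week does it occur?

Monday

Doomsday rule: the anchor day for the 2200s is Friday. For year 40: 40÷12 = 3 r 4, and 4÷4 = 1, so 3+4+1 = 8.
Friday + 8 ≡ Saturday — that's 2240's doomsday.
In September the doomsday date is Sep 5.
Sep 14 is 9 days after Sep 5; 9 mod 7 = 2, so Saturday + 2 = Monday.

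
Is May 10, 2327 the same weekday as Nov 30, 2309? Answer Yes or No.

From Nov 30, 2309 to May 10, 2327 is 6370 days.
6370 mod 7 = 0, so they are the same weekday.
(Nov 30, 2309 is a Tuesday; May 10, 2327 is a Tuesday.)

Yes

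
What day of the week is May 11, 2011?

Wednesday

January 1, 2011 is a Saturday.
Jan 1, 2011 → Feb 1, 2011: 31 days (January has 31).
Feb 1, 2011 → Mar 1, 2011: 28 days (February has 28).
Mar 1, 2011 → Apr 1, 2011: 31 days (March has 31).
Apr 1, 2011 → May 1, 2011: 30 days (April has 30).
May 1, 2011 → May 11, 2011: 10 days.
Total: 130 days.
130 mod 7 = 4, so Saturday + 4 = Wednesday.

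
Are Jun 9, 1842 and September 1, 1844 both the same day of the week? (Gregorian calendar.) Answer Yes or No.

From Jun 9, 1842 to Sep 1, 1844 is 815 days.
815 mod 7 = 3, so they are different weekdays.
(Jun 9, 1842 is a Thursday; Sep 1, 1844 is a Sunday.)

No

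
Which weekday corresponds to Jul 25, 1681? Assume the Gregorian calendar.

Friday

Doomsday rule: the anchor day for the 1600s is Tuesday. For year 81: 81÷12 = 6 r 9, and 9÷4 = 2, so 6+9+2 = 17.
Tuesday + 17 ≡ Friday — that's 1681's doomsday.
In July the doomsday date is Jul 11.
Jul 25 is 14 days after Jul 11; 14 mod 7 = 0, so Friday + 0 = Friday.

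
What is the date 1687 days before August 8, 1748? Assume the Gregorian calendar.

−366 (one year; includes Feb 29, 1748) → Aug 8, 1747 (1321 left).
−365 (one year) → Aug 8, 1746 (956 left).
−365 (one year) → Aug 8, 1745 (591 left).
−365 (one year) → Aug 8, 1744 (226 left).
−8 → Jul 31, 1744 (end of Jul, 31 days; 218 left).
−31 → Jun 30, 1744 (end of Jun, 30 days; 187 left).
−30 → May 31, 1744 (end of May, 31 days; 157 left).
−31 → Apr 30, 1744 (end of Apr, 30 days; 126 left).
−30 → Mar 31, 1744 (end of Mar, 31 days; 96 left).
−31 → Feb 29, 1744 (end of Feb, 29 days; 65 left).
−29 → Jan 31, 1744 (end of Jan, 31 days; 36 left).
−31 → Dec 31, 1743 (end of Dec, 31 days; 5 left).
−5 → Dec 26, 1743.

December 26, 1743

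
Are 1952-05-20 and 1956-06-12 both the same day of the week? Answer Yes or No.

Yes

From May 20, 1952 to Jun 12, 1956 is 1484 days.
1484 mod 7 = 0, so they are the same weekday.
(May 20, 1952 is a Tuesday; Jun 12, 1956 is a Tuesday.)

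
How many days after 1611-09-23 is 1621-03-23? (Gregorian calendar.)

Sep 23, 1611 → Sep 23, 1612: 366 days (Feb 29, 1612 is in that span).
Sep 23, 1612 → Sep 23, 1613: 365 days.
Sep 23, 1613 → Sep 23, 1614: 365 days.
Sep 23, 1614 → Sep 23, 1615: 365 days.
Sep 23, 1615 → Sep 23, 1616: 366 days (Feb 29, 1616 is in that span).
Sep 23, 1616 → Sep 23, 1617: 365 days.
Sep 23, 1617 → Sep 23, 1618: 365 days.
Sep 23, 1618 → Sep 23, 1619: 365 days.
Sep 23, 1619 → Sep 23, 1620: 366 days (Feb 29, 1620 is in that span).
Sep 23, 1620 → Oct 23, 1620: 30 days (September has 30).
Oct 23, 1620 → Nov 23, 1620: 31 days (October has 31).
Nov 23, 1620 → Dec 23, 1620: 30 days (November has 30).
Dec 23, 1620 → Jan 23, 1621: 31 days (December has 31).
Jan 23, 1621 → Feb 23, 1621: 31 days (January has 31).
Feb 23, 1621 → Mar 23, 1621: 28 days.
Total: 3469 days.

3469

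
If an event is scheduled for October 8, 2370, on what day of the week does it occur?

Doomsday rule: the anchor day for the 2300s is Wednesday. For year 70: 70÷12 = 5 r 10, and 10÷4 = 2, so 5+10+2 = 17.
Wednesday + 17 ≡ Saturday — that's 2370's doomsday.
In October the doomsday date is Oct 10.
Oct 8 is 2 days before Oct 10; 2 mod 7 = 2, so Saturday − 2 = Thursday.

Thursday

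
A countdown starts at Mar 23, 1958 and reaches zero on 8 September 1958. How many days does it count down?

169

Mar 23, 1958 → Apr 23, 1958: 31 days (March has 31).
Apr 23, 1958 → May 23, 1958: 30 days (April has 30).
May 23, 1958 → Jun 23, 1958: 31 days (May has 31).
Jun 23, 1958 → Jul 23, 1958: 30 days (June has 30).
Jul 23, 1958 → Aug 23, 1958: 31 days (July has 31).
Aug 23, 1958 → Sep 8, 1958: 16 days.
Total: 169 days.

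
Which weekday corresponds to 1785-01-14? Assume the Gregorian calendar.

Friday

Doomsday rule: the anchor day for the 1700s is Sunday. For year 85: 85÷12 = 7 r 1, and 1÷4 = 0, so 7+1+0 = 8.
Sunday + 8 ≡ Monday — that's 1785's doomsday.
In January the doomsday date is Jan 3 (1785 is not a leap year).
Jan 14 is 11 days after Jan 3; 11 mod 7 = 4, so Monday + 4 = Friday.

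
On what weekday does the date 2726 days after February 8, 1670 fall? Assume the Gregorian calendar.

Tuesday

First find the weekday of Feb 8, 1670. Doomsday rule: the anchor day for the 1600s is Tuesday. For year 70: 70÷12 = 5 r 10, and 10÷4 = 2, so 5+10+2 = 17.
Tuesday + 17 ≡ Friday — that's 1670's doomsday.
In February the doomsday date is Feb 28 (1670 is not a leap year).
Feb 8 is 20 days before Feb 28; 20 mod 7 = 6, so Friday − 6 = Saturday.
2726 mod 7 = 3, so 2726 days after a Saturday is Saturday + 3 = Tuesday.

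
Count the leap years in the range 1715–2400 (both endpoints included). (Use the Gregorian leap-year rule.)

167

Multiples of 4 in [1715,2400]: 172.
Of those, multiples of 100: 7 (not leap unless ÷400).
Multiples of 400: 2.
Leap years = 172 − 7 + 2 = 167.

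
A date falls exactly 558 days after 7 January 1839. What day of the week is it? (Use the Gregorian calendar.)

First find the weekday of Jan 7, 1839. Doomsday rule: the anchor day for the 1800s is Friday. For year 39: 39÷12 = 3 r 3, and 3÷4 = 0, so 3+3+0 = 6.
Friday + 6 ≡ Thursday — that's 1839's doomsday.
In January the doomsday date is Jan 3 (1839 is not a leap year).
Jan 7 is 4 days after Jan 3; 4 mod 7 = 4, so Thursday + 4 = Monday.
558 mod 7 = 5, so 558 days after a Monday is Monday + 5 = Saturday.

Saturday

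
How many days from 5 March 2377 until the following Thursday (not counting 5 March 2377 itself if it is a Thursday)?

5

Mar 5, 2377 is a Saturday.
From Saturday to the next Thursday is 5 days.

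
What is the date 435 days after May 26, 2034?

+365 (one year) → May 26, 2035 (70 left).
May has 31 days: +6 → Jun 1, 2035 (64 left).
Jun has 30 days: +30 → Jul 1, 2035 (34 left).
Jul has 31 days: +31 → Aug 1, 2035 (3 left).
+3 → Aug 4, 2035.

August 4, 2035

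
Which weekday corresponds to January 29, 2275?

Doomsday rule: the anchor day for the 2200s is Friday. For year 75: 75÷12 = 6 r 3, and 3÷4 = 0, so 6+3+0 = 9.
Friday + 9 ≡ Sunday — that's 2275's doomsday.
In January the doomsday date is Jan 3 (2275 is not a leap year).
Jan 29 is 26 days after Jan 3; 26 mod 7 = 5, so Sunday + 5 = Friday.

Friday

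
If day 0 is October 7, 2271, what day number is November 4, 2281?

3681

Oct 7, 2271 → Oct 7, 2272: 366 days (Feb 29, 2272 is in that span).
Oct 7, 2272 → Oct 7, 2273: 365 days.
Oct 7, 2273 → Oct 7, 2274: 365 days.
Oct 7, 2274 → Oct 7, 2275: 365 days.
Oct 7, 2275 → Oct 7, 2276: 366 days (Feb 29, 2276 is in that span).
Oct 7, 2276 → Oct 7, 2277: 365 days.
Oct 7, 2277 → Oct 7, 2278: 365 days.
Oct 7, 2278 → Oct 7, 2279: 365 days.
Oct 7, 2279 → Oct 7, 2280: 366 days (Feb 29, 2280 is in that span).
Oct 7, 2280 → Nov 7, 2280: 31 days (October has 31).
Nov 7, 2280 → Dec 7, 2280: 30 days (November has 30).
Dec 7, 2280 → Jan 7, 2281: 31 days (December has 31).
Jan 7, 2281 → Feb 7, 2281: 31 days (January has 31).
Feb 7, 2281 → Mar 7, 2281: 28 days (February has 28).
Mar 7, 2281 → Apr 7, 2281: 31 days (March has 31).
Apr 7, 2281 → May 7, 2281: 30 days (April has 30).
May 7, 2281 → Jun 7, 2281: 31 days (May has 31).
Jun 7, 2281 → Jul 7, 2281: 30 days (June has 30).
Jul 7, 2281 → Aug 7, 2281: 31 days (July has 31).
Aug 7, 2281 → Sep 7, 2281: 31 days (August has 31).
Sep 7, 2281 → Oct 7, 2281: 30 days (September has 30).
Oct 7, 2281 → Nov 4, 2281: 28 days.
Total: 3681 days.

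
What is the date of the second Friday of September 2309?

September 1, 2309 is a Wednesday.
The first Friday is therefore September 3 (2 days later).
The second Friday is 3 + 1×7 = September 10.

September 10, 2309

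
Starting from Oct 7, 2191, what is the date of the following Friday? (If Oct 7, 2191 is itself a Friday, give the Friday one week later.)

October 14, 2191

Oct 7, 2191 is a Friday.
From Friday to the next Friday is 7 days.
Oct 7, 2191 + 7 = Oct 14, 2191.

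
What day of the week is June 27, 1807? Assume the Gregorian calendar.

Doomsday rule: the anchor day for the 1800s is Friday. For year 07: 7÷12 = 0 r 7, and 7÷4 = 1, so 0+7+1 = 8.
Friday + 8 ≡ Saturday — that's 1807's doomsday.
In June the doomsday date is Jun 6.
Jun 27 is 21 days after Jun 6; 21 mod 7 = 0, so Saturday + 0 = Saturday.

Saturday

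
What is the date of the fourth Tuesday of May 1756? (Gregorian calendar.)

May 25, 1756

May 1, 1756 is a Saturday.
The first Tuesday is therefore May 4 (3 days later).
The fourth Tuesday is 4 + 3×7 = May 25.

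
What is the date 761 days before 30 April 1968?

−366 (one year; includes Feb 29, 1968) → Apr 30, 1967 (395 left).
−30 → Mar 31, 1967 (end of Mar, 31 days; 365 left).
−31 → Feb 28, 1967 (end of Feb, 28 days; 334 left).
−28 → Jan 31, 1967 (end of Jan, 31 days; 306 left).
−31 → Dec 31, 1966 (end of Dec, 31 days; 275 left).
−31 → Nov 30, 1966 (end of Nov, 30 days; 244 left).
−30 → Oct 31, 1966 (end of Oct, 31 days; 214 left).
−31 → Sep 30, 1966 (end of Sep, 30 days; 183 left).
−30 → Aug 31, 1966 (end of Aug, 31 days; 153 left).
−31 → Jul 31, 1966 (end of Jul, 31 days; 122 left).
−31 → Jun 30, 1966 (end of Jun, 30 days; 91 left).
−30 → May 31, 1966 (end of May, 31 days; 61 left).
−31 → Apr 30, 1966 (end of Apr, 30 days; 30 left).
−30 → Mar 31, 1966 (end of Mar, 31 days; 0 left).

March 31, 1966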